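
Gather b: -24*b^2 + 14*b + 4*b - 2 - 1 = -24*b^2 + 18*b - 3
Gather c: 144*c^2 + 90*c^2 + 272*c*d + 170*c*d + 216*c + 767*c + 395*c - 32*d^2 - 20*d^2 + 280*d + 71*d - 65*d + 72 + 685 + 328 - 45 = 234*c^2 + c*(442*d + 1378) - 52*d^2 + 286*d + 1040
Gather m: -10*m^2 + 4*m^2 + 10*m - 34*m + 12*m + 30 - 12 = -6*m^2 - 12*m + 18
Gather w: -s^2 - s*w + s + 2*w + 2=-s^2 + s + w*(2 - s) + 2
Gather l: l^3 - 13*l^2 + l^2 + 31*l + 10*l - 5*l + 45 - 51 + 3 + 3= l^3 - 12*l^2 + 36*l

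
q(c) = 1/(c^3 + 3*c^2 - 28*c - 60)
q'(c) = (-3*c^2 - 6*c + 28)/(c^3 + 3*c^2 - 28*c - 60)^2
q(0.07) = -0.02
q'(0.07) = 0.01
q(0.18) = -0.02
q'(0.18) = 0.01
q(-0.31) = -0.02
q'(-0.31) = 0.01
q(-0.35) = -0.02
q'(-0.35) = 0.01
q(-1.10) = -0.04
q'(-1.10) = 0.04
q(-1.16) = -0.04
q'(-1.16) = 0.05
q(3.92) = -0.02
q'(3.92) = -0.01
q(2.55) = -0.01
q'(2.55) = -0.00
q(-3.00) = 0.04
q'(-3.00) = 0.03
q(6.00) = 0.01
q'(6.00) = -0.01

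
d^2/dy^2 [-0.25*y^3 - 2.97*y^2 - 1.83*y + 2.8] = -1.5*y - 5.94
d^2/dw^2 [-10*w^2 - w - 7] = -20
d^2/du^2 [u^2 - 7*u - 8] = 2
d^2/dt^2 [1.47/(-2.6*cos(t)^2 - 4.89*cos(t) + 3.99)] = (39.7488*(1 - cos(t)^2)^2 + 56.06874*cos(t)^3 + 116.024307*cos(t)^2 - 83.456163*cos(t) - 140.549934)/(2.6*cos(t)^2 + 4.89*cos(t) - 3.99)^3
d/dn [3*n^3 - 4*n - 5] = 9*n^2 - 4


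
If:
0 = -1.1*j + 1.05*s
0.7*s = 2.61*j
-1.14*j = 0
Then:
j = 0.00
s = 0.00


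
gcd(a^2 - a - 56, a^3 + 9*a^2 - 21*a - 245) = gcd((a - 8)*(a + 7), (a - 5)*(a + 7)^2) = a + 7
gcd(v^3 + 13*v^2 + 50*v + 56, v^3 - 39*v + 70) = v + 7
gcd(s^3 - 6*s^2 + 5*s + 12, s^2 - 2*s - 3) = s^2 - 2*s - 3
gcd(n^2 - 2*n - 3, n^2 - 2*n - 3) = n^2 - 2*n - 3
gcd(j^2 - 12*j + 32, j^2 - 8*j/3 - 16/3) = j - 4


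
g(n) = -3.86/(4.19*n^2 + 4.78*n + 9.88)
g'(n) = -3.86*(-8.38*n - 4.78)/(4.19*n^2 + 4.78*n + 9.88)^2 = (32.3468*n + 18.4508)/(4.19*n^2 + 4.78*n + 9.88)^2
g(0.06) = -0.38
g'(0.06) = 0.20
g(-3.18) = -0.10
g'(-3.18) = -0.06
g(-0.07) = -0.40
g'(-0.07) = 0.18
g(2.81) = -0.07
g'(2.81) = 0.03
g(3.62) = -0.05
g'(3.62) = 0.02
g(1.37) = -0.16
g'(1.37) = 0.11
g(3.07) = -0.06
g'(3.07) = 0.03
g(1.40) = -0.16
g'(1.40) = 0.10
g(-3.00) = -0.12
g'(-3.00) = -0.07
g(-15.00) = -0.00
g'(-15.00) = -0.00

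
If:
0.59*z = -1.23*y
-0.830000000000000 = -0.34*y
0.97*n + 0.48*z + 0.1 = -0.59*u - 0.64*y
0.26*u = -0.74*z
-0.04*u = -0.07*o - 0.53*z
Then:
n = -8.01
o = 46.81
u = 14.48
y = 2.44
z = -5.09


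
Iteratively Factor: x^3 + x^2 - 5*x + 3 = (x - 1)*(x^2 + 2*x - 3) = (x - 1)^2*(x + 3)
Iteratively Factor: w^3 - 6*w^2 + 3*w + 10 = (w + 1)*(w^2 - 7*w + 10) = (w - 5)*(w + 1)*(w - 2)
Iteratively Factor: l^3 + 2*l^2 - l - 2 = (l + 2)*(l^2 - 1) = (l + 1)*(l + 2)*(l - 1)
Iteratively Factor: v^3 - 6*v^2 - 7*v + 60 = (v - 4)*(v^2 - 2*v - 15) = (v - 5)*(v - 4)*(v + 3)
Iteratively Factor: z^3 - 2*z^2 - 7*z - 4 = (z - 4)*(z^2 + 2*z + 1) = (z - 4)*(z + 1)*(z + 1)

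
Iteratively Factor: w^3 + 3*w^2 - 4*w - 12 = (w + 3)*(w^2 - 4) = (w - 2)*(w + 3)*(w + 2)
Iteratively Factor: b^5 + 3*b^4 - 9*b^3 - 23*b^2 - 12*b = (b + 1)*(b^4 + 2*b^3 - 11*b^2 - 12*b) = (b + 1)^2*(b^3 + b^2 - 12*b) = b*(b + 1)^2*(b^2 + b - 12) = b*(b + 1)^2*(b + 4)*(b - 3)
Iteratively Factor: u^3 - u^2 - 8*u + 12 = (u + 3)*(u^2 - 4*u + 4) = (u - 2)*(u + 3)*(u - 2)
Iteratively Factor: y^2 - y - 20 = (y + 4)*(y - 5)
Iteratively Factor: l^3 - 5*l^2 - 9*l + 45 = (l + 3)*(l^2 - 8*l + 15) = (l - 3)*(l + 3)*(l - 5)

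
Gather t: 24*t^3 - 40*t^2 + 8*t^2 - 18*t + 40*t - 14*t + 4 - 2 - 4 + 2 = 24*t^3 - 32*t^2 + 8*t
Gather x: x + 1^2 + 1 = x + 2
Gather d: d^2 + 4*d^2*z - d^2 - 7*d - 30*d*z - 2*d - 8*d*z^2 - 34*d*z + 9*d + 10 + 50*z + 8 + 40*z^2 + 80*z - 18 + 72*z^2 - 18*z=4*d^2*z + d*(-8*z^2 - 64*z) + 112*z^2 + 112*z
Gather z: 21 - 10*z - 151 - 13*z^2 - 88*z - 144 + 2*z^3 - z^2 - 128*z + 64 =2*z^3 - 14*z^2 - 226*z - 210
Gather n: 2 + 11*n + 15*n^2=15*n^2 + 11*n + 2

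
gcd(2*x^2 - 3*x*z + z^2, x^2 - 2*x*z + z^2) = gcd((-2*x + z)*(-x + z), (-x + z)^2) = x - z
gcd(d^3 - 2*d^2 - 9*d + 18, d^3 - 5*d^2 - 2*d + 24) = d - 3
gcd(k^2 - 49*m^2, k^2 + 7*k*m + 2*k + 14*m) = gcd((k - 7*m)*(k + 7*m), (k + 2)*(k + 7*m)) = k + 7*m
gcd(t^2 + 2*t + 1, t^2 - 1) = t + 1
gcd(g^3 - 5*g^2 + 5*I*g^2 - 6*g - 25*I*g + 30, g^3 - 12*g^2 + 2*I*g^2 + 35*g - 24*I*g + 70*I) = g^2 + g*(-5 + 2*I) - 10*I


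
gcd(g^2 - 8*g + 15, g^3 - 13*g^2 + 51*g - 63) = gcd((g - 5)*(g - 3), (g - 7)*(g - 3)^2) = g - 3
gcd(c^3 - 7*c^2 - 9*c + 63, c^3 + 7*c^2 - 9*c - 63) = c^2 - 9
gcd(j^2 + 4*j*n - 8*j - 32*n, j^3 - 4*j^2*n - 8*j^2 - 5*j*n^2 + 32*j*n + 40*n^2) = j - 8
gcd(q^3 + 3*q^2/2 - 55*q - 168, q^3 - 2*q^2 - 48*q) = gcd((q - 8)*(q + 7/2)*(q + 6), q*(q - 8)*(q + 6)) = q^2 - 2*q - 48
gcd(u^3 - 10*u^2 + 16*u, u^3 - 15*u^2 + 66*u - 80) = u^2 - 10*u + 16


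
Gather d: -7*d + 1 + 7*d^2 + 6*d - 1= 7*d^2 - d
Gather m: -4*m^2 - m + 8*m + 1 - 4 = -4*m^2 + 7*m - 3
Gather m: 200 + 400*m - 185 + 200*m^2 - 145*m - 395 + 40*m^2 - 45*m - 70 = 240*m^2 + 210*m - 450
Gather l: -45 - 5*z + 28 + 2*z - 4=-3*z - 21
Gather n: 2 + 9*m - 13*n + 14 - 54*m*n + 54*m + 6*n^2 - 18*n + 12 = 63*m + 6*n^2 + n*(-54*m - 31) + 28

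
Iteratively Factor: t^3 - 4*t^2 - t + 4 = (t - 4)*(t^2 - 1) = (t - 4)*(t + 1)*(t - 1)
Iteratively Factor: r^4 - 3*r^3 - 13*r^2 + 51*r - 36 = (r + 4)*(r^3 - 7*r^2 + 15*r - 9) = (r - 3)*(r + 4)*(r^2 - 4*r + 3) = (r - 3)*(r - 1)*(r + 4)*(r - 3)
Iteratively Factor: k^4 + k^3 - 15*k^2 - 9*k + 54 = (k + 3)*(k^3 - 2*k^2 - 9*k + 18) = (k + 3)^2*(k^2 - 5*k + 6) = (k - 3)*(k + 3)^2*(k - 2)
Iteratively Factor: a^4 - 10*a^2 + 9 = (a - 3)*(a^3 + 3*a^2 - a - 3) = (a - 3)*(a - 1)*(a^2 + 4*a + 3) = (a - 3)*(a - 1)*(a + 3)*(a + 1)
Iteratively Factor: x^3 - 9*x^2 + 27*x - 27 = (x - 3)*(x^2 - 6*x + 9) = (x - 3)^2*(x - 3)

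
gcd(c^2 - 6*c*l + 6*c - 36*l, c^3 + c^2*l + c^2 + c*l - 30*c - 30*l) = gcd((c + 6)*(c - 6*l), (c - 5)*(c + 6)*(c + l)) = c + 6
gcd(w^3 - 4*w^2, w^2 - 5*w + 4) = w - 4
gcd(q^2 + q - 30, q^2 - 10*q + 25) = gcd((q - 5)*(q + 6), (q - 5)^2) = q - 5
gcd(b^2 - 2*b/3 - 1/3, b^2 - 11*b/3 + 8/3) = b - 1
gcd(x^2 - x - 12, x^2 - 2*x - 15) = x + 3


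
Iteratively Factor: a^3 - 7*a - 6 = (a - 3)*(a^2 + 3*a + 2) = (a - 3)*(a + 1)*(a + 2)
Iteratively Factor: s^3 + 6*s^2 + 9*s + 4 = (s + 1)*(s^2 + 5*s + 4) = (s + 1)^2*(s + 4)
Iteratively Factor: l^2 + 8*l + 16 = (l + 4)*(l + 4)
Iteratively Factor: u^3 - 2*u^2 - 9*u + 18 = (u - 2)*(u^2 - 9) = (u - 2)*(u + 3)*(u - 3)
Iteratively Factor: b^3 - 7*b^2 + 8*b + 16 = (b + 1)*(b^2 - 8*b + 16) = (b - 4)*(b + 1)*(b - 4)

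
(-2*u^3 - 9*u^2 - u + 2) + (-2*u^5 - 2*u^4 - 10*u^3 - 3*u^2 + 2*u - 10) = -2*u^5 - 2*u^4 - 12*u^3 - 12*u^2 + u - 8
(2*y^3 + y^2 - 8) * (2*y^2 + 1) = 4*y^5 + 2*y^4 + 2*y^3 - 15*y^2 - 8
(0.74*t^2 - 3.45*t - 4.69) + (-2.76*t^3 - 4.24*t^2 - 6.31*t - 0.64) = -2.76*t^3 - 3.5*t^2 - 9.76*t - 5.33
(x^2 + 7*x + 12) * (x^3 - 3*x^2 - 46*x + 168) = x^5 + 4*x^4 - 55*x^3 - 190*x^2 + 624*x + 2016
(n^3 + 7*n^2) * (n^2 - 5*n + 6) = n^5 + 2*n^4 - 29*n^3 + 42*n^2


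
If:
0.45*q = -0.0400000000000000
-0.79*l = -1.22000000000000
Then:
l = 1.54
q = -0.09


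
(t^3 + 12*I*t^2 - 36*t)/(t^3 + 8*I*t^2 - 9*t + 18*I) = t*(t + 6*I)/(t^2 + 2*I*t + 3)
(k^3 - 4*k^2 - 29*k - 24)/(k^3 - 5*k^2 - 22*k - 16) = (k + 3)/(k + 2)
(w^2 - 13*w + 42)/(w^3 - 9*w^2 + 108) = (w - 7)/(w^2 - 3*w - 18)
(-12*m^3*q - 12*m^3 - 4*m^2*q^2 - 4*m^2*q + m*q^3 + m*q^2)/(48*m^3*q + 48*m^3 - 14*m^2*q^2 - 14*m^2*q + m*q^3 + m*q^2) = (2*m + q)/(-8*m + q)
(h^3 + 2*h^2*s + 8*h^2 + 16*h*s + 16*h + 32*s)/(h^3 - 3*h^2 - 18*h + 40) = (h^2 + 2*h*s + 4*h + 8*s)/(h^2 - 7*h + 10)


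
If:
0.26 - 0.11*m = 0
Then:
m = 2.36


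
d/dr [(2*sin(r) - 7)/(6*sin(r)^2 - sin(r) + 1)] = (-12*sin(r)^2 + 84*sin(r) - 5)*cos(r)/(6*sin(r)^2 - sin(r) + 1)^2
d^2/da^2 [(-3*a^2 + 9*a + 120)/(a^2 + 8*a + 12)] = 6*(11*a^3 + 156*a^2 + 852*a + 1648)/(a^6 + 24*a^5 + 228*a^4 + 1088*a^3 + 2736*a^2 + 3456*a + 1728)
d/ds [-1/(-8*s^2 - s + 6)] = (-16*s - 1)/(8*s^2 + s - 6)^2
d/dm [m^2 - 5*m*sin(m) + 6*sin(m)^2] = -5*m*cos(m) + 2*m - 5*sin(m) + 6*sin(2*m)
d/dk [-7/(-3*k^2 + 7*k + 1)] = 7*(7 - 6*k)/(-3*k^2 + 7*k + 1)^2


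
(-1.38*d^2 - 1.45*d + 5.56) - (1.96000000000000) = -1.38*d^2 - 1.45*d + 3.6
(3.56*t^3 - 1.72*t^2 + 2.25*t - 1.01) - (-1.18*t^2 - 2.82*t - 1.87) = 3.56*t^3 - 0.54*t^2 + 5.07*t + 0.86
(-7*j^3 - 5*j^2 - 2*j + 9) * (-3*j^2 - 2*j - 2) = 21*j^5 + 29*j^4 + 30*j^3 - 13*j^2 - 14*j - 18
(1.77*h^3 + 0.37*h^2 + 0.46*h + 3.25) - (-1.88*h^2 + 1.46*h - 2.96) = 1.77*h^3 + 2.25*h^2 - 1.0*h + 6.21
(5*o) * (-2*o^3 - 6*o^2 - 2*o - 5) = -10*o^4 - 30*o^3 - 10*o^2 - 25*o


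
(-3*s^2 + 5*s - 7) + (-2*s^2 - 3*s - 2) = -5*s^2 + 2*s - 9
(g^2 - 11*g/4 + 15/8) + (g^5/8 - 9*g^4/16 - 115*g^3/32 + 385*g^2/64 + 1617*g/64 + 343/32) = g^5/8 - 9*g^4/16 - 115*g^3/32 + 449*g^2/64 + 1441*g/64 + 403/32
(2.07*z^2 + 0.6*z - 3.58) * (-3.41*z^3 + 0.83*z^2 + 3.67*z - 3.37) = -7.0587*z^5 - 0.3279*z^4 + 20.3027*z^3 - 7.7453*z^2 - 15.1606*z + 12.0646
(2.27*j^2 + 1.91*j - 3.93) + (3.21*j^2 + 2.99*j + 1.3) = 5.48*j^2 + 4.9*j - 2.63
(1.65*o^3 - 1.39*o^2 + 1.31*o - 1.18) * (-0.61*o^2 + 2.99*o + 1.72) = -1.0065*o^5 + 5.7814*o^4 - 2.1172*o^3 + 2.2459*o^2 - 1.275*o - 2.0296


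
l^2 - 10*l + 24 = (l - 6)*(l - 4)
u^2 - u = u*(u - 1)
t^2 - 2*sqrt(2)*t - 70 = (t - 7*sqrt(2))*(t + 5*sqrt(2))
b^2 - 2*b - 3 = (b - 3)*(b + 1)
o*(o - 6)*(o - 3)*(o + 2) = o^4 - 7*o^3 + 36*o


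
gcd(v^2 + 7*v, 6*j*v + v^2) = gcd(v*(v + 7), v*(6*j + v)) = v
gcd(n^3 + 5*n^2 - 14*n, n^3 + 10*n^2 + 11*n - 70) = n^2 + 5*n - 14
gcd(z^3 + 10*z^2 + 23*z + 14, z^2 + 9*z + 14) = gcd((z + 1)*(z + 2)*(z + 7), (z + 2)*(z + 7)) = z^2 + 9*z + 14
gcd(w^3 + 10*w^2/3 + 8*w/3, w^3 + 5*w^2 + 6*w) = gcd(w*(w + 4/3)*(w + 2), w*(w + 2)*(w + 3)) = w^2 + 2*w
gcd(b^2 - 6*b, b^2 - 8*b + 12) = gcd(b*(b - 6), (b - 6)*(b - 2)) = b - 6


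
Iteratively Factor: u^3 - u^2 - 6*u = (u)*(u^2 - u - 6) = u*(u - 3)*(u + 2)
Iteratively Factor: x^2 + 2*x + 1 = (x + 1)*(x + 1)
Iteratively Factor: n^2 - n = (n)*(n - 1)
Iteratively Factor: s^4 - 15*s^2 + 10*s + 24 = (s - 2)*(s^3 + 2*s^2 - 11*s - 12) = (s - 2)*(s + 1)*(s^2 + s - 12) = (s - 2)*(s + 1)*(s + 4)*(s - 3)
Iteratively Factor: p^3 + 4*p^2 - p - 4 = (p - 1)*(p^2 + 5*p + 4) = (p - 1)*(p + 1)*(p + 4)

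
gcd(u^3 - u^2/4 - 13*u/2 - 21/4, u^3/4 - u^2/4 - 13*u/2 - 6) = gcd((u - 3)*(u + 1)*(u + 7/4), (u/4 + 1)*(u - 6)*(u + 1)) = u + 1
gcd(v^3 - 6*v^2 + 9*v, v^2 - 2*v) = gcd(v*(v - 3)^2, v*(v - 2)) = v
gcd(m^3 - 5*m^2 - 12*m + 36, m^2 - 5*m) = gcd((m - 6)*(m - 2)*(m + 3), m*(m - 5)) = 1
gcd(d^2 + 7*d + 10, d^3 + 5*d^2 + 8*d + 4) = d + 2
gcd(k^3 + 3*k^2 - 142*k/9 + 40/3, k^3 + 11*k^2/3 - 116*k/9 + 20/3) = k^2 + 13*k/3 - 10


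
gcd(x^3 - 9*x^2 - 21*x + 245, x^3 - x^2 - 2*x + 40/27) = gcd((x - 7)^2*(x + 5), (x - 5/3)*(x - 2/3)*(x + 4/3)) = 1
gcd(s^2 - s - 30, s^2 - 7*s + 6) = s - 6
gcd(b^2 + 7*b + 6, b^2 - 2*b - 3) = b + 1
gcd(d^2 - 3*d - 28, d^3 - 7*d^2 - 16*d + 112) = d^2 - 3*d - 28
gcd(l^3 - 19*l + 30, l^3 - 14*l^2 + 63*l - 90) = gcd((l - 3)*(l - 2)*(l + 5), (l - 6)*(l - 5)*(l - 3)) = l - 3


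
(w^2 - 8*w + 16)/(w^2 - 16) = (w - 4)/(w + 4)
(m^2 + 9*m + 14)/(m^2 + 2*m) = (m + 7)/m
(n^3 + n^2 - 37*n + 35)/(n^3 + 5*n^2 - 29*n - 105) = (n - 1)/(n + 3)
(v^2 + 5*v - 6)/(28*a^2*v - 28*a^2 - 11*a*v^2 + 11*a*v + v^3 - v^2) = (v + 6)/(28*a^2 - 11*a*v + v^2)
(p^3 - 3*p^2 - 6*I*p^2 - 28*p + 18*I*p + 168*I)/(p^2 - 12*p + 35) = (p^2 + p*(4 - 6*I) - 24*I)/(p - 5)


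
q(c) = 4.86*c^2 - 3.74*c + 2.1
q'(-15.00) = -149.54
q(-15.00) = 1151.70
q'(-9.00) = -91.22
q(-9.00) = 429.42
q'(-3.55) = -38.25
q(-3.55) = 76.63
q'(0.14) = -2.38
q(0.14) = 1.67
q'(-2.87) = -31.64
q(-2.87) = 52.87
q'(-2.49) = -27.94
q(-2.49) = 41.55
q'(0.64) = 2.48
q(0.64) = 1.70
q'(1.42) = 10.06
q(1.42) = 6.59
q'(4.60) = 40.97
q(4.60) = 87.73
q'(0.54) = 1.51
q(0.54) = 1.50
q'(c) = 9.72*c - 3.74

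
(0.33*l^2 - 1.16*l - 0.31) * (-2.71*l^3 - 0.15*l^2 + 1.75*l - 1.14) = -0.8943*l^5 + 3.0941*l^4 + 1.5916*l^3 - 2.3597*l^2 + 0.7799*l + 0.3534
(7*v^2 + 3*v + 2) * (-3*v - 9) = -21*v^3 - 72*v^2 - 33*v - 18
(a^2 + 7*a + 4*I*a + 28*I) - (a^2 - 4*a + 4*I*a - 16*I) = 11*a + 44*I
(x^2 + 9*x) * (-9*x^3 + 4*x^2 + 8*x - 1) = -9*x^5 - 77*x^4 + 44*x^3 + 71*x^2 - 9*x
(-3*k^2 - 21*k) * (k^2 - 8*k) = -3*k^4 + 3*k^3 + 168*k^2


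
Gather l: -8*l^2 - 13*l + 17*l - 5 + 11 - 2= -8*l^2 + 4*l + 4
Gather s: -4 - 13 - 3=-20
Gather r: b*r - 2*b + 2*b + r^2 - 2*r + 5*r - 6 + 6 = r^2 + r*(b + 3)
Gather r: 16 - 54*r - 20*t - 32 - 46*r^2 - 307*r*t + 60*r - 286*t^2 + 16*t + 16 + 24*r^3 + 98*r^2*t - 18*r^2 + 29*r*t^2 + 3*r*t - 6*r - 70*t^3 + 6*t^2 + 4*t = 24*r^3 + r^2*(98*t - 64) + r*(29*t^2 - 304*t) - 70*t^3 - 280*t^2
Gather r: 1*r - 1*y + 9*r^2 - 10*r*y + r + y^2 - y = 9*r^2 + r*(2 - 10*y) + y^2 - 2*y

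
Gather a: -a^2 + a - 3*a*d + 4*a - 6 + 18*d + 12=-a^2 + a*(5 - 3*d) + 18*d + 6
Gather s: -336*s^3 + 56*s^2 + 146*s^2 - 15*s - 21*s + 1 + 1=-336*s^3 + 202*s^2 - 36*s + 2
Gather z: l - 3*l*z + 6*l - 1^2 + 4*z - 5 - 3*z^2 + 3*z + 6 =7*l - 3*z^2 + z*(7 - 3*l)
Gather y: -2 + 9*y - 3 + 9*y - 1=18*y - 6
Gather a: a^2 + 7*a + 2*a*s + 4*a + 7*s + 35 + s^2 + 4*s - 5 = a^2 + a*(2*s + 11) + s^2 + 11*s + 30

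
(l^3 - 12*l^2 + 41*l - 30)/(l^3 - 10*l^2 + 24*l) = (l^2 - 6*l + 5)/(l*(l - 4))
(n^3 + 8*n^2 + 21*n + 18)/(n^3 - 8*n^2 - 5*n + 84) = (n^2 + 5*n + 6)/(n^2 - 11*n + 28)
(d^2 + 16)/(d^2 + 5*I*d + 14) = (d^2 + 16)/(d^2 + 5*I*d + 14)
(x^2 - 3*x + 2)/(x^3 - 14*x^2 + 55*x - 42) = (x - 2)/(x^2 - 13*x + 42)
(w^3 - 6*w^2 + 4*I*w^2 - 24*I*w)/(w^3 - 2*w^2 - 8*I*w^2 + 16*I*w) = (w^2 + w*(-6 + 4*I) - 24*I)/(w^2 + w*(-2 - 8*I) + 16*I)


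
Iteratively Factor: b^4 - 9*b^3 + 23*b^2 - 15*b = (b - 1)*(b^3 - 8*b^2 + 15*b) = b*(b - 1)*(b^2 - 8*b + 15) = b*(b - 3)*(b - 1)*(b - 5)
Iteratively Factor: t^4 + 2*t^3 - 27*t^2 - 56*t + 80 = (t - 5)*(t^3 + 7*t^2 + 8*t - 16) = (t - 5)*(t + 4)*(t^2 + 3*t - 4) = (t - 5)*(t + 4)^2*(t - 1)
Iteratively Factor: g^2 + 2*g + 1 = (g + 1)*(g + 1)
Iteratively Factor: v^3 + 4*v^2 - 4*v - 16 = (v + 4)*(v^2 - 4) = (v + 2)*(v + 4)*(v - 2)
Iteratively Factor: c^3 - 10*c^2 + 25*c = (c)*(c^2 - 10*c + 25) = c*(c - 5)*(c - 5)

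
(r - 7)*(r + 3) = r^2 - 4*r - 21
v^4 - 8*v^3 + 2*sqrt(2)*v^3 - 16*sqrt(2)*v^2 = v^2*(v - 8)*(v + 2*sqrt(2))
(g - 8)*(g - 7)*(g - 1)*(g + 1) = g^4 - 15*g^3 + 55*g^2 + 15*g - 56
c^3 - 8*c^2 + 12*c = c*(c - 6)*(c - 2)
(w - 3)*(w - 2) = w^2 - 5*w + 6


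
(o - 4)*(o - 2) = o^2 - 6*o + 8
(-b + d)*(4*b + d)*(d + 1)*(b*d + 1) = -4*b^3*d^2 - 4*b^3*d + 3*b^2*d^3 + 3*b^2*d^2 - 4*b^2*d - 4*b^2 + b*d^4 + b*d^3 + 3*b*d^2 + 3*b*d + d^3 + d^2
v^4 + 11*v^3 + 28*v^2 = v^2*(v + 4)*(v + 7)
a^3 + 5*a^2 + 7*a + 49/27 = (a + 1/3)*(a + 7/3)^2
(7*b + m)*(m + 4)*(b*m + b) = 7*b^2*m^2 + 35*b^2*m + 28*b^2 + b*m^3 + 5*b*m^2 + 4*b*m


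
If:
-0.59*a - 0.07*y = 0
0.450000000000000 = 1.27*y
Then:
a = -0.04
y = 0.35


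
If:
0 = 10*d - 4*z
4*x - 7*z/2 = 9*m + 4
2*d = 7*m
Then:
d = 2*z/5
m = 4*z/35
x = 317*z/280 + 1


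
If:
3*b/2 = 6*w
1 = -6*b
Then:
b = -1/6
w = -1/24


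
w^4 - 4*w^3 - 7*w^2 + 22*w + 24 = (w - 4)*(w - 3)*(w + 1)*(w + 2)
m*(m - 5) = m^2 - 5*m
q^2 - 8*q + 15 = (q - 5)*(q - 3)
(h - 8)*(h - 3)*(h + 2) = h^3 - 9*h^2 + 2*h + 48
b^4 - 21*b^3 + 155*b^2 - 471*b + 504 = (b - 8)*(b - 7)*(b - 3)^2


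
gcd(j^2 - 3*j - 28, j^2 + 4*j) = j + 4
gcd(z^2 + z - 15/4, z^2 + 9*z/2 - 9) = z - 3/2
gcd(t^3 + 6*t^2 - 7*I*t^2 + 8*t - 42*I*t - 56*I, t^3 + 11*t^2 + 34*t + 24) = t + 4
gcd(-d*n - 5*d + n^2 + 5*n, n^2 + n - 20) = n + 5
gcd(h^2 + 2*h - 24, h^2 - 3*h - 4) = h - 4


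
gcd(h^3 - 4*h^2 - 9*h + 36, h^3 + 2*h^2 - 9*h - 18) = h^2 - 9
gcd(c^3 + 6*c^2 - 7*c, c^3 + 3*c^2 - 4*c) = c^2 - c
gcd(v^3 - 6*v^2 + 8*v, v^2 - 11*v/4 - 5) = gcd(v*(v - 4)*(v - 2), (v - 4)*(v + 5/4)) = v - 4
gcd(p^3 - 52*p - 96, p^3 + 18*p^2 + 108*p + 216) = p + 6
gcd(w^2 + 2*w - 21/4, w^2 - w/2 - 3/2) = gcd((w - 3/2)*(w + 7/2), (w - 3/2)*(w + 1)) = w - 3/2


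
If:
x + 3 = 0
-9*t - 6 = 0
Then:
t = -2/3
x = -3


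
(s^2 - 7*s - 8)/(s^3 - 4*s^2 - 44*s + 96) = (s + 1)/(s^2 + 4*s - 12)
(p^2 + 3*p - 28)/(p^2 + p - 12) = (p^2 + 3*p - 28)/(p^2 + p - 12)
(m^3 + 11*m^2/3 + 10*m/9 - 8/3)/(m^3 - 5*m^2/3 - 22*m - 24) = (m - 2/3)/(m - 6)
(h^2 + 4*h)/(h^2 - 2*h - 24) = h/(h - 6)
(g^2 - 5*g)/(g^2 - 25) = g/(g + 5)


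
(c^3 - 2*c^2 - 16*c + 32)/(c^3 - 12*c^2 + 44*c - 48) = (c + 4)/(c - 6)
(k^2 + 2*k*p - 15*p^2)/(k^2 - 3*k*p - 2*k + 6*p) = (k + 5*p)/(k - 2)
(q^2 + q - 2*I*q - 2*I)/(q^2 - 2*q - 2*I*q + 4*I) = (q + 1)/(q - 2)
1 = 1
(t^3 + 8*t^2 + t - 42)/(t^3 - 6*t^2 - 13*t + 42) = (t + 7)/(t - 7)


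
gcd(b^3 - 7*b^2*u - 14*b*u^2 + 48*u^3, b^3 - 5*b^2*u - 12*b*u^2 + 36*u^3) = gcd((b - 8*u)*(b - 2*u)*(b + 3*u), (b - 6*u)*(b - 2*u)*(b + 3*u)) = -b^2 - b*u + 6*u^2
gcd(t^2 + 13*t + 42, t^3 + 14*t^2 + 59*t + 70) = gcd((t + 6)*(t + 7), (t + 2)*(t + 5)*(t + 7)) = t + 7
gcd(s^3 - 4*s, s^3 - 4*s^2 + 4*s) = s^2 - 2*s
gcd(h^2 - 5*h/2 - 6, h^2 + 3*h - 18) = 1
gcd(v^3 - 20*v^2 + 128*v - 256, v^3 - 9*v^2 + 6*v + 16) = v - 8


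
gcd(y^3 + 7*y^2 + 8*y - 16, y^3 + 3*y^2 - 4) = y - 1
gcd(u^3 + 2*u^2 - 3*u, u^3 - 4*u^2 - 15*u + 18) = u^2 + 2*u - 3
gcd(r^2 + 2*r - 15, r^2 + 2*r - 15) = r^2 + 2*r - 15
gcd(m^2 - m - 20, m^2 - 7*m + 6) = 1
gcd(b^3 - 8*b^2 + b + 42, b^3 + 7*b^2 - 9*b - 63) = b - 3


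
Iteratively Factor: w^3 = (w)*(w^2) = w^2*(w)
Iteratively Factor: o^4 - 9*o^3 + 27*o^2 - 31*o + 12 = (o - 3)*(o^3 - 6*o^2 + 9*o - 4) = (o - 3)*(o - 1)*(o^2 - 5*o + 4) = (o - 3)*(o - 1)^2*(o - 4)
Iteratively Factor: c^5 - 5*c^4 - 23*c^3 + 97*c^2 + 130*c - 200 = (c + 2)*(c^4 - 7*c^3 - 9*c^2 + 115*c - 100) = (c - 5)*(c + 2)*(c^3 - 2*c^2 - 19*c + 20) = (c - 5)*(c - 1)*(c + 2)*(c^2 - c - 20) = (c - 5)^2*(c - 1)*(c + 2)*(c + 4)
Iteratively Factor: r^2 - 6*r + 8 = (r - 4)*(r - 2)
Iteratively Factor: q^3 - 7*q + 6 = (q - 1)*(q^2 + q - 6) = (q - 1)*(q + 3)*(q - 2)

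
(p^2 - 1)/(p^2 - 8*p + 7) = (p + 1)/(p - 7)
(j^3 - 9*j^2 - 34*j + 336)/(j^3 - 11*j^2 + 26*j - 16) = (j^2 - j - 42)/(j^2 - 3*j + 2)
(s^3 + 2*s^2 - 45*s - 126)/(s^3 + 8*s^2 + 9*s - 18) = (s - 7)/(s - 1)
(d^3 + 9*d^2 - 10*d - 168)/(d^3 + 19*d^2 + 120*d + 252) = (d - 4)/(d + 6)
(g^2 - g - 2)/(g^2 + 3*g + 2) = (g - 2)/(g + 2)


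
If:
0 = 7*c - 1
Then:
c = 1/7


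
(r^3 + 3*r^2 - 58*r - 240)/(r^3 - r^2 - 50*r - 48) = (r + 5)/(r + 1)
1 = 1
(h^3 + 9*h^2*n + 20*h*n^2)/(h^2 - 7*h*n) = (h^2 + 9*h*n + 20*n^2)/(h - 7*n)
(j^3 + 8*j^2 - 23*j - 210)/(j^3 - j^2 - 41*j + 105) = (j + 6)/(j - 3)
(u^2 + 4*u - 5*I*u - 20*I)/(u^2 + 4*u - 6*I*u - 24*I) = (u - 5*I)/(u - 6*I)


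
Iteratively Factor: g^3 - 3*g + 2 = (g - 1)*(g^2 + g - 2) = (g - 1)^2*(g + 2)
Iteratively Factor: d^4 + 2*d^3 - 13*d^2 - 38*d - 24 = (d + 1)*(d^3 + d^2 - 14*d - 24) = (d + 1)*(d + 2)*(d^2 - d - 12) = (d + 1)*(d + 2)*(d + 3)*(d - 4)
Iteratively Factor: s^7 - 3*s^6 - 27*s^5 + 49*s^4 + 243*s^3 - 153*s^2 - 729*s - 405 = (s - 3)*(s^6 - 27*s^4 - 32*s^3 + 147*s^2 + 288*s + 135) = (s - 3)*(s + 1)*(s^5 - s^4 - 26*s^3 - 6*s^2 + 153*s + 135) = (s - 3)*(s + 1)*(s + 3)*(s^4 - 4*s^3 - 14*s^2 + 36*s + 45) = (s - 5)*(s - 3)*(s + 1)*(s + 3)*(s^3 + s^2 - 9*s - 9) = (s - 5)*(s - 3)^2*(s + 1)*(s + 3)*(s^2 + 4*s + 3) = (s - 5)*(s - 3)^2*(s + 1)^2*(s + 3)*(s + 3)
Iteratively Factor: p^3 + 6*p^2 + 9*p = (p + 3)*(p^2 + 3*p) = p*(p + 3)*(p + 3)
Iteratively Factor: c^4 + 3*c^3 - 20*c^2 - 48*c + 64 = (c + 4)*(c^3 - c^2 - 16*c + 16) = (c - 4)*(c + 4)*(c^2 + 3*c - 4) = (c - 4)*(c + 4)^2*(c - 1)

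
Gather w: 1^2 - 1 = 0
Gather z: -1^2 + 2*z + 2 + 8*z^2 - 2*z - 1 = 8*z^2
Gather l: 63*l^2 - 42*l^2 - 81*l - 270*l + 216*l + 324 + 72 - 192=21*l^2 - 135*l + 204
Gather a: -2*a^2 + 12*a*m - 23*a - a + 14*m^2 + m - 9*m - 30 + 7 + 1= -2*a^2 + a*(12*m - 24) + 14*m^2 - 8*m - 22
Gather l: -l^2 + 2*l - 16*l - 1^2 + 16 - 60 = -l^2 - 14*l - 45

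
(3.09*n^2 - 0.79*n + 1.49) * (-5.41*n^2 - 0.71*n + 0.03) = -16.7169*n^4 + 2.08*n^3 - 7.4073*n^2 - 1.0816*n + 0.0447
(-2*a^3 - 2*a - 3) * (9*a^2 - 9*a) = -18*a^5 + 18*a^4 - 18*a^3 - 9*a^2 + 27*a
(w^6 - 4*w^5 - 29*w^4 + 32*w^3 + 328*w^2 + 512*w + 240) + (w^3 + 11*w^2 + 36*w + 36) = w^6 - 4*w^5 - 29*w^4 + 33*w^3 + 339*w^2 + 548*w + 276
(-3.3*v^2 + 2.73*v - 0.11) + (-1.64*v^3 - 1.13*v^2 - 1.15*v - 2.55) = -1.64*v^3 - 4.43*v^2 + 1.58*v - 2.66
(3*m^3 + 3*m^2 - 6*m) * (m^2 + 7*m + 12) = 3*m^5 + 24*m^4 + 51*m^3 - 6*m^2 - 72*m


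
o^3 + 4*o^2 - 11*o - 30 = (o - 3)*(o + 2)*(o + 5)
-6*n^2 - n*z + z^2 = (-3*n + z)*(2*n + z)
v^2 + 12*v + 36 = (v + 6)^2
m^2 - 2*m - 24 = (m - 6)*(m + 4)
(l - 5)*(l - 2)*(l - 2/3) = l^3 - 23*l^2/3 + 44*l/3 - 20/3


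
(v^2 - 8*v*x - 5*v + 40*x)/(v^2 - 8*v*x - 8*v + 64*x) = (v - 5)/(v - 8)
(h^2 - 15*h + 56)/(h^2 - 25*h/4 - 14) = 4*(h - 7)/(4*h + 7)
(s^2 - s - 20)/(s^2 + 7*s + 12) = (s - 5)/(s + 3)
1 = 1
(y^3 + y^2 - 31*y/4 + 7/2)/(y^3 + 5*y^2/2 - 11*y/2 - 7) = (y - 1/2)/(y + 1)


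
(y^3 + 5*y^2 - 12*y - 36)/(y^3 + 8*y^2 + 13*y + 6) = (y^2 - y - 6)/(y^2 + 2*y + 1)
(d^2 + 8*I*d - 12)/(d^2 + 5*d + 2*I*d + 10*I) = (d + 6*I)/(d + 5)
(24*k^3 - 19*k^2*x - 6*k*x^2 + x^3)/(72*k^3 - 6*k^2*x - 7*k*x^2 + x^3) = (8*k^2 - 9*k*x + x^2)/(24*k^2 - 10*k*x + x^2)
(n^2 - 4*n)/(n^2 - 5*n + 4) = n/(n - 1)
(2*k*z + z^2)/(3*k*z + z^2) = (2*k + z)/(3*k + z)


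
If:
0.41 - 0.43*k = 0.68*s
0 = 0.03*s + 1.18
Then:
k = 63.16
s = -39.33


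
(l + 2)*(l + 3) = l^2 + 5*l + 6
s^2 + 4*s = s*(s + 4)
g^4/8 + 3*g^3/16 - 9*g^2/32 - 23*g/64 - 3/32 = (g/4 + 1/2)*(g/2 + 1/4)*(g - 3/2)*(g + 1/2)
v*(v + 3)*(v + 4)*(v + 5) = v^4 + 12*v^3 + 47*v^2 + 60*v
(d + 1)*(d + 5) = d^2 + 6*d + 5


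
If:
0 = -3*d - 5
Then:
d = -5/3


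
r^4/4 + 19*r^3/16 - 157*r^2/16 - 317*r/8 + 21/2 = (r/4 + 1)*(r - 6)*(r - 1/4)*(r + 7)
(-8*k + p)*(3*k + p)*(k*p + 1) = -24*k^3*p - 5*k^2*p^2 - 24*k^2 + k*p^3 - 5*k*p + p^2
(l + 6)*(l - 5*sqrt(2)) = l^2 - 5*sqrt(2)*l + 6*l - 30*sqrt(2)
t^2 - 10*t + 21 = (t - 7)*(t - 3)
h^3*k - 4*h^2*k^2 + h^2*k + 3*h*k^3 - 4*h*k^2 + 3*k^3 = (h - 3*k)*(h - k)*(h*k + k)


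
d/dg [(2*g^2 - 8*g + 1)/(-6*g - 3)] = 2*(-2*g^2 - 2*g + 5)/(3*(4*g^2 + 4*g + 1))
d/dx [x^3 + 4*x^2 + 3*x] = 3*x^2 + 8*x + 3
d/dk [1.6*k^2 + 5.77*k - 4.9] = 3.2*k + 5.77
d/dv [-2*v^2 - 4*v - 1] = -4*v - 4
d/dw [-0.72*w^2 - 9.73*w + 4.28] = -1.44*w - 9.73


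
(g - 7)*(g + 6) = g^2 - g - 42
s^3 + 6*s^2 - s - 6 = (s - 1)*(s + 1)*(s + 6)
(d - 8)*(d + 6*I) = d^2 - 8*d + 6*I*d - 48*I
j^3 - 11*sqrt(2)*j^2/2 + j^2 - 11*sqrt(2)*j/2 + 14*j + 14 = (j + 1)*(j - 7*sqrt(2)/2)*(j - 2*sqrt(2))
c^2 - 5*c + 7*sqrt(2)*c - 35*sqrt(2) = (c - 5)*(c + 7*sqrt(2))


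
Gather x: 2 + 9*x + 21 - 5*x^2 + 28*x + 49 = -5*x^2 + 37*x + 72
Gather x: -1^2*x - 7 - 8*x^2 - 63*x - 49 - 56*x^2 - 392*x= -64*x^2 - 456*x - 56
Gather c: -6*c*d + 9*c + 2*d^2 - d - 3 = c*(9 - 6*d) + 2*d^2 - d - 3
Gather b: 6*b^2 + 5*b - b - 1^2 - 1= 6*b^2 + 4*b - 2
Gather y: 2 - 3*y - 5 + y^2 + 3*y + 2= y^2 - 1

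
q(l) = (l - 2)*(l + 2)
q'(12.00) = 24.00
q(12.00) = 140.00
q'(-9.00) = -18.00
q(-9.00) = 77.00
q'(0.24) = 0.48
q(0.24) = -3.94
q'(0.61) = 1.22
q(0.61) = -3.63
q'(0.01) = 0.02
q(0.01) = -4.00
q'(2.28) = 4.56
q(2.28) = 1.20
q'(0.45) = 0.90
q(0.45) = -3.80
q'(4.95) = 9.90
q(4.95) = 20.50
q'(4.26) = 8.52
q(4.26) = 14.15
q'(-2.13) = -4.26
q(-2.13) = 0.54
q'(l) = 2*l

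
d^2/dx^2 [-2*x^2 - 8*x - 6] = -4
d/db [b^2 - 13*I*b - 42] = 2*b - 13*I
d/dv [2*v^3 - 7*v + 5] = 6*v^2 - 7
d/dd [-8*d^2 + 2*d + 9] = 2 - 16*d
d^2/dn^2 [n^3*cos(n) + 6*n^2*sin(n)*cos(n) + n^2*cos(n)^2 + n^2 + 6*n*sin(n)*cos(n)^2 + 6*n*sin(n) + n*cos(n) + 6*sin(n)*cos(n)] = -n^3*cos(n) - 6*n^2*sin(n) - 12*n^2*sin(2*n) - 2*n^2*cos(2*n) - 15*n*sin(n)/2 - 4*n*sin(2*n) - 27*n*sin(3*n)/2 + 5*n*cos(n) + 24*n*cos(2*n) - 2*sin(n) - 6*sin(2*n) + 15*cos(n) + cos(2*n) + 9*cos(3*n) + 3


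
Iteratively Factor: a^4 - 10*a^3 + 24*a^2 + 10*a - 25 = (a - 5)*(a^3 - 5*a^2 - a + 5) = (a - 5)*(a + 1)*(a^2 - 6*a + 5) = (a - 5)^2*(a + 1)*(a - 1)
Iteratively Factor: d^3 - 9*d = (d)*(d^2 - 9) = d*(d + 3)*(d - 3)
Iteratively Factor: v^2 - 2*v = (v)*(v - 2)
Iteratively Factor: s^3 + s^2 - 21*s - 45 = (s + 3)*(s^2 - 2*s - 15) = (s - 5)*(s + 3)*(s + 3)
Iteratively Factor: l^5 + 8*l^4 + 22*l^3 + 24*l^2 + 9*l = (l)*(l^4 + 8*l^3 + 22*l^2 + 24*l + 9) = l*(l + 3)*(l^3 + 5*l^2 + 7*l + 3) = l*(l + 1)*(l + 3)*(l^2 + 4*l + 3) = l*(l + 1)^2*(l + 3)*(l + 3)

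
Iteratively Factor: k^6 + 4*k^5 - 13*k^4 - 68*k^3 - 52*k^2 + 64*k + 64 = (k + 1)*(k^5 + 3*k^4 - 16*k^3 - 52*k^2 + 64) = (k + 1)*(k + 2)*(k^4 + k^3 - 18*k^2 - 16*k + 32) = (k - 4)*(k + 1)*(k + 2)*(k^3 + 5*k^2 + 2*k - 8) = (k - 4)*(k + 1)*(k + 2)^2*(k^2 + 3*k - 4) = (k - 4)*(k - 1)*(k + 1)*(k + 2)^2*(k + 4)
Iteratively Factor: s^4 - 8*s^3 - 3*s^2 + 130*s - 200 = (s + 4)*(s^3 - 12*s^2 + 45*s - 50) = (s - 5)*(s + 4)*(s^2 - 7*s + 10) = (s - 5)^2*(s + 4)*(s - 2)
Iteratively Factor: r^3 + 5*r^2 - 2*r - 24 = (r - 2)*(r^2 + 7*r + 12) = (r - 2)*(r + 4)*(r + 3)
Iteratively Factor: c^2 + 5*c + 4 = (c + 1)*(c + 4)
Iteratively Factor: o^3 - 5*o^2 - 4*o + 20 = (o - 5)*(o^2 - 4) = (o - 5)*(o + 2)*(o - 2)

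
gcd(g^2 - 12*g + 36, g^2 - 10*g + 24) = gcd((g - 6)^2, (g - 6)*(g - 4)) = g - 6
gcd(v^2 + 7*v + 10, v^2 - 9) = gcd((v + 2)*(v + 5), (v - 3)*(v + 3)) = 1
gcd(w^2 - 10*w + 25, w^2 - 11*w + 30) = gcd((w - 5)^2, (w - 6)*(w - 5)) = w - 5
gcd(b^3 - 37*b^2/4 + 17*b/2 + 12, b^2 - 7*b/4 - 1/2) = b - 2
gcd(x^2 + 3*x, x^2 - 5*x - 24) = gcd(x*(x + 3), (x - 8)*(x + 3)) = x + 3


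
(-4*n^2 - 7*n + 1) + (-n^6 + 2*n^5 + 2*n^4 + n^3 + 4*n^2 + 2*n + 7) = -n^6 + 2*n^5 + 2*n^4 + n^3 - 5*n + 8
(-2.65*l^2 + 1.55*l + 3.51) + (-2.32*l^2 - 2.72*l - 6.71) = -4.97*l^2 - 1.17*l - 3.2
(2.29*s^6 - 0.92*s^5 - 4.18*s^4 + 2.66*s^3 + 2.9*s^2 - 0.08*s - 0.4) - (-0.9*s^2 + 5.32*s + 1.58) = 2.29*s^6 - 0.92*s^5 - 4.18*s^4 + 2.66*s^3 + 3.8*s^2 - 5.4*s - 1.98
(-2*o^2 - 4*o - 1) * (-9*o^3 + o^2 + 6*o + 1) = 18*o^5 + 34*o^4 - 7*o^3 - 27*o^2 - 10*o - 1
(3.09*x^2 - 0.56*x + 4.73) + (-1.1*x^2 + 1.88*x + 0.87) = 1.99*x^2 + 1.32*x + 5.6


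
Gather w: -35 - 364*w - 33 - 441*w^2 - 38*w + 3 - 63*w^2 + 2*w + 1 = -504*w^2 - 400*w - 64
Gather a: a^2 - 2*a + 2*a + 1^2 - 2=a^2 - 1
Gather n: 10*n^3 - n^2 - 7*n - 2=10*n^3 - n^2 - 7*n - 2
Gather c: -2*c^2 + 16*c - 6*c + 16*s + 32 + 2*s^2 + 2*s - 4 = -2*c^2 + 10*c + 2*s^2 + 18*s + 28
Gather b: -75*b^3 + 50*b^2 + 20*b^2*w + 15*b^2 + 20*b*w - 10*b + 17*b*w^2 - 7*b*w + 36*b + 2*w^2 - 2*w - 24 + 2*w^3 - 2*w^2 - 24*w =-75*b^3 + b^2*(20*w + 65) + b*(17*w^2 + 13*w + 26) + 2*w^3 - 26*w - 24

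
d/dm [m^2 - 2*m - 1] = 2*m - 2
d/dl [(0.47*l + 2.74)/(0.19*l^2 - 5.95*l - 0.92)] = (-0.0893*l^2 - 1.0412*l + 15.8706)/(0.0361*l^4 - 2.261*l^3 + 35.0529*l^2 + 10.948*l + 0.8464)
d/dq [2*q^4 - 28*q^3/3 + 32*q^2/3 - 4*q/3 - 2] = 8*q^3 - 28*q^2 + 64*q/3 - 4/3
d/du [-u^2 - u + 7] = -2*u - 1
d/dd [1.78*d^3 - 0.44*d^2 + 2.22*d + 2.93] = 5.34*d^2 - 0.88*d + 2.22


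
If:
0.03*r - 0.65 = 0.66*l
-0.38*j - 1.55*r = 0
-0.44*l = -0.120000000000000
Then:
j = -112.85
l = 0.27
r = 27.67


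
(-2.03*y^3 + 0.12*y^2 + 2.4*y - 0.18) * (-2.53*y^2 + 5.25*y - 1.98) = 5.1359*y^5 - 10.9611*y^4 - 1.4226*y^3 + 12.8178*y^2 - 5.697*y + 0.3564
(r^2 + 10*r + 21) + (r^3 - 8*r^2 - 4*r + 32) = r^3 - 7*r^2 + 6*r + 53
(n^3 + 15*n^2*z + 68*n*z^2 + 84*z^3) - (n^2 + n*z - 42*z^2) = n^3 + 15*n^2*z - n^2 + 68*n*z^2 - n*z + 84*z^3 + 42*z^2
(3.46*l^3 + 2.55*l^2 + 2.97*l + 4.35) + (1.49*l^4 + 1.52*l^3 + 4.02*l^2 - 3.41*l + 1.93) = 1.49*l^4 + 4.98*l^3 + 6.57*l^2 - 0.44*l + 6.28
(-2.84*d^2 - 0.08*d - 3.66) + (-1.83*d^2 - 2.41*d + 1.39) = -4.67*d^2 - 2.49*d - 2.27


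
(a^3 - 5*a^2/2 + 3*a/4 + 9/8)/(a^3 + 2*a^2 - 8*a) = (8*a^3 - 20*a^2 + 6*a + 9)/(8*a*(a^2 + 2*a - 8))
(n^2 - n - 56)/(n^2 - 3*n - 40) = (n + 7)/(n + 5)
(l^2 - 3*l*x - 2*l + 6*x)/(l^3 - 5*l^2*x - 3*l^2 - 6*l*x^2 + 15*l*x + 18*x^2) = (l^2 - 3*l*x - 2*l + 6*x)/(l^3 - 5*l^2*x - 3*l^2 - 6*l*x^2 + 15*l*x + 18*x^2)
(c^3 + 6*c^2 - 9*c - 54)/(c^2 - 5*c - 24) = (c^2 + 3*c - 18)/(c - 8)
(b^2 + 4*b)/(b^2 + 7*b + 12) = b/(b + 3)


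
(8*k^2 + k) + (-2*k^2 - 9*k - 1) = 6*k^2 - 8*k - 1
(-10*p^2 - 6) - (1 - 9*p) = -10*p^2 + 9*p - 7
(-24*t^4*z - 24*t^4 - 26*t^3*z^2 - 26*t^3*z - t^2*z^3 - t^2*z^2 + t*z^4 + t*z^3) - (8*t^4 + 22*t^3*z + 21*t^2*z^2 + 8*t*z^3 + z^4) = -24*t^4*z - 32*t^4 - 26*t^3*z^2 - 48*t^3*z - t^2*z^3 - 22*t^2*z^2 + t*z^4 - 7*t*z^3 - z^4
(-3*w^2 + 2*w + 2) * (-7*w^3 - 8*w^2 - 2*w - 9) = 21*w^5 + 10*w^4 - 24*w^3 + 7*w^2 - 22*w - 18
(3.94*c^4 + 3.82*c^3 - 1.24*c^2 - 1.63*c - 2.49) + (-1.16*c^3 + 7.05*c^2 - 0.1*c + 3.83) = 3.94*c^4 + 2.66*c^3 + 5.81*c^2 - 1.73*c + 1.34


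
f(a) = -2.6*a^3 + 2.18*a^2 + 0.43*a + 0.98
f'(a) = -7.8*a^2 + 4.36*a + 0.43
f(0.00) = 0.98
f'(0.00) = 0.43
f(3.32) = -68.71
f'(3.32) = -71.07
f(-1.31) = 10.00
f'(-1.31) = -18.67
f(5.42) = -346.62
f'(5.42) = -205.07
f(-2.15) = 35.97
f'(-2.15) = -45.00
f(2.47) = -23.84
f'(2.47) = -36.39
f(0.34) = 1.28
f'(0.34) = 1.01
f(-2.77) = 71.78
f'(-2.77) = -71.50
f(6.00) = -479.56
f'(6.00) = -254.21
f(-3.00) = 89.51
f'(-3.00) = -82.85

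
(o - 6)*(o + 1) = o^2 - 5*o - 6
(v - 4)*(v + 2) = v^2 - 2*v - 8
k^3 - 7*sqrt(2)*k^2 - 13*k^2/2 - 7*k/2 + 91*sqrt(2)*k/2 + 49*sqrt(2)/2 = (k - 7)*(k + 1/2)*(k - 7*sqrt(2))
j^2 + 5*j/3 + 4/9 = (j + 1/3)*(j + 4/3)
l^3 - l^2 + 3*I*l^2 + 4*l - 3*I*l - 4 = (l - 1)*(l - I)*(l + 4*I)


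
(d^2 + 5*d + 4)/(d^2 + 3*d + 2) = (d + 4)/(d + 2)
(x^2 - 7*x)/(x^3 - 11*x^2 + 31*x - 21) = x/(x^2 - 4*x + 3)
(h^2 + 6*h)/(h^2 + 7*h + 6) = h/(h + 1)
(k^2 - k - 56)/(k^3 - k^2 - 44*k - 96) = (k + 7)/(k^2 + 7*k + 12)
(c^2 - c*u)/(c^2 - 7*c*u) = (c - u)/(c - 7*u)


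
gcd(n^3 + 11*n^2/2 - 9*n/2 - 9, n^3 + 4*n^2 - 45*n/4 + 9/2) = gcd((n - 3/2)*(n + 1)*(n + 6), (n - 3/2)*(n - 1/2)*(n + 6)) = n^2 + 9*n/2 - 9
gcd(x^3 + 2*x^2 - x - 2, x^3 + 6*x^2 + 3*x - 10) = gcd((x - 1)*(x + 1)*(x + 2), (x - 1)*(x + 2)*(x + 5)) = x^2 + x - 2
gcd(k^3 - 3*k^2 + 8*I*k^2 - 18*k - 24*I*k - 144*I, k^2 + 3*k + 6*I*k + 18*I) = k + 3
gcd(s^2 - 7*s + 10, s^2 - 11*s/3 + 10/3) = s - 2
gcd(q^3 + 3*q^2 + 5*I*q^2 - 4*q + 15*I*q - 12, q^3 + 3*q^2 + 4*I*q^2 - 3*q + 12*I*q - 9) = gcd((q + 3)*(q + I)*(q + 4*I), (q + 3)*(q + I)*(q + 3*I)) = q^2 + q*(3 + I) + 3*I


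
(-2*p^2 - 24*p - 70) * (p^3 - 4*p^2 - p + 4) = -2*p^5 - 16*p^4 + 28*p^3 + 296*p^2 - 26*p - 280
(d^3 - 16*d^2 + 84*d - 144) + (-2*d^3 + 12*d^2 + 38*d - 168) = -d^3 - 4*d^2 + 122*d - 312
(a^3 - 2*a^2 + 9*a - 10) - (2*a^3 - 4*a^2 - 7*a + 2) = -a^3 + 2*a^2 + 16*a - 12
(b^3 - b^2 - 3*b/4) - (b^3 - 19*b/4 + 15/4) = -b^2 + 4*b - 15/4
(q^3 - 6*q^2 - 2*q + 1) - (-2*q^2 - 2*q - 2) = q^3 - 4*q^2 + 3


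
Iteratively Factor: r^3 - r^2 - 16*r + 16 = (r - 1)*(r^2 - 16) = (r - 4)*(r - 1)*(r + 4)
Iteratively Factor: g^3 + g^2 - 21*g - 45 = (g + 3)*(g^2 - 2*g - 15) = (g - 5)*(g + 3)*(g + 3)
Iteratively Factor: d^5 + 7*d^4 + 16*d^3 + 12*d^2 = (d + 3)*(d^4 + 4*d^3 + 4*d^2) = (d + 2)*(d + 3)*(d^3 + 2*d^2) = d*(d + 2)*(d + 3)*(d^2 + 2*d) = d^2*(d + 2)*(d + 3)*(d + 2)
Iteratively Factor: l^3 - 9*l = (l)*(l^2 - 9) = l*(l - 3)*(l + 3)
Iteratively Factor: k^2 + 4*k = (k)*(k + 4)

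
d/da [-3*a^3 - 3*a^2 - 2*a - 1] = -9*a^2 - 6*a - 2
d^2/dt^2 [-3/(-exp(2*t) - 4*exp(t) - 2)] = 12*(-(exp(t) + 1)*(exp(2*t) + 4*exp(t) + 2) + 2*(exp(t) + 2)^2*exp(t))*exp(t)/(exp(2*t) + 4*exp(t) + 2)^3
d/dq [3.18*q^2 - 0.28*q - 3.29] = 6.36*q - 0.28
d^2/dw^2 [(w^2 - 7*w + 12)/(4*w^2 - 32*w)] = (w^3 + 36*w^2 - 288*w + 768)/(2*w^3*(w^3 - 24*w^2 + 192*w - 512))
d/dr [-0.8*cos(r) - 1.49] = 0.8*sin(r)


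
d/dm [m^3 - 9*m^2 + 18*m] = 3*m^2 - 18*m + 18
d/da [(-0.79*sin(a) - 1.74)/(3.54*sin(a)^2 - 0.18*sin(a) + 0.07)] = (2.7966*sin(a)^2 + 12.3192*sin(a) - 0.3685)*cos(a)/(12.5316*sin(a)^4 - 1.2744*sin(a)^3 + 0.528*sin(a)^2 - 0.0252*sin(a) + 0.0049)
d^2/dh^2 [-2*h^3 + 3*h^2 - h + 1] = 6 - 12*h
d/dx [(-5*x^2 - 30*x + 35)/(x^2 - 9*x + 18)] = 25*(3*x^2 - 10*x - 9)/(x^4 - 18*x^3 + 117*x^2 - 324*x + 324)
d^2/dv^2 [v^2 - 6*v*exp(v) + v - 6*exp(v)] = -6*v*exp(v) - 18*exp(v) + 2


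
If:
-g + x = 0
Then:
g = x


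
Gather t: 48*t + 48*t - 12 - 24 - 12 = 96*t - 48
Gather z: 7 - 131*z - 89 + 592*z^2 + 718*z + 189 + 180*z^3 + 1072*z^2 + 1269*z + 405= 180*z^3 + 1664*z^2 + 1856*z + 512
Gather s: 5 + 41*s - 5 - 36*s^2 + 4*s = -36*s^2 + 45*s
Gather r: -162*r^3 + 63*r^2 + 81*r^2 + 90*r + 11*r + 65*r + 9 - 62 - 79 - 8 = -162*r^3 + 144*r^2 + 166*r - 140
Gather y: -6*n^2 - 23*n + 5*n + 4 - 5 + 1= -6*n^2 - 18*n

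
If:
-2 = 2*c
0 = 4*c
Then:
No Solution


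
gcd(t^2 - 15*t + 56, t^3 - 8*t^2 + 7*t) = t - 7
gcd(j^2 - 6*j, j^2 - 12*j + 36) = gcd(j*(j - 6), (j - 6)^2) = j - 6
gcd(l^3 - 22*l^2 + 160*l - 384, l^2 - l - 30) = l - 6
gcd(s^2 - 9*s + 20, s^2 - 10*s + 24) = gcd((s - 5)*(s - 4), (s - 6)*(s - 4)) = s - 4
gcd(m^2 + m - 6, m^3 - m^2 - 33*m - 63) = m + 3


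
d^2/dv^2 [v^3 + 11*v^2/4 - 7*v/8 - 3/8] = 6*v + 11/2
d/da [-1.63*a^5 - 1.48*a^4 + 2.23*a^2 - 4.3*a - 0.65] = -8.15*a^4 - 5.92*a^3 + 4.46*a - 4.3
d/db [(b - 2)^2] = 2*b - 4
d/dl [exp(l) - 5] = exp(l)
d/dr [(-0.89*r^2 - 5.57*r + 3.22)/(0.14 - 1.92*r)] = (1.7088*r^2 - 0.2492*r + 5.4026)/(3.6864*r^2 - 0.5376*r + 0.0196)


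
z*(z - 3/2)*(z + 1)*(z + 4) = z^4 + 7*z^3/2 - 7*z^2/2 - 6*z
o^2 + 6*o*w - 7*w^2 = (o - w)*(o + 7*w)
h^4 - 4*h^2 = h^2*(h - 2)*(h + 2)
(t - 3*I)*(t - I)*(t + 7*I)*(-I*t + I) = -I*t^4 + 3*t^3 + I*t^3 - 3*t^2 - 25*I*t^2 - 21*t + 25*I*t + 21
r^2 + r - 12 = (r - 3)*(r + 4)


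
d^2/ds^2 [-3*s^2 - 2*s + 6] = -6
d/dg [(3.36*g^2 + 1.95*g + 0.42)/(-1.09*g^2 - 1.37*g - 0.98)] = (-2.4777*g^2 - 5.67*g - 1.3356)/(1.1881*g^4 + 2.9866*g^3 + 4.0133*g^2 + 2.6852*g + 0.9604)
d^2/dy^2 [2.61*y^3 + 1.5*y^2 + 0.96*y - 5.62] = 15.66*y + 3.0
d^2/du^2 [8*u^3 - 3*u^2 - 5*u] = 48*u - 6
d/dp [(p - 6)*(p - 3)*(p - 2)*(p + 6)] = 4*p^3 - 15*p^2 - 60*p + 180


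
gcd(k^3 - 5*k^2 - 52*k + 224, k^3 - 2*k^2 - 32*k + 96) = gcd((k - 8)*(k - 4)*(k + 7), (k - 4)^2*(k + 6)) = k - 4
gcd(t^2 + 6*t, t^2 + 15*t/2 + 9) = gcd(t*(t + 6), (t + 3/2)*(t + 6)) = t + 6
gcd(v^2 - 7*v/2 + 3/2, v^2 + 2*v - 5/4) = v - 1/2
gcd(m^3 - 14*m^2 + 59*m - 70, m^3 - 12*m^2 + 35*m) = m^2 - 12*m + 35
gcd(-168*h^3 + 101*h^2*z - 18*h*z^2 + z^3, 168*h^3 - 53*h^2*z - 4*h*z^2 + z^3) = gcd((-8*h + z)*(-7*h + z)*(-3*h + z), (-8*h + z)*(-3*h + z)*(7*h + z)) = 24*h^2 - 11*h*z + z^2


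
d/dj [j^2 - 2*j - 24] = 2*j - 2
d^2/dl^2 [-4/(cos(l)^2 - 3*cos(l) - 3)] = 4*(-4*sin(l)^4 - 9*sin(l)^2*cos(l) + 23*sin(l)^2 + 5)/(sin(l)^2 + 3*cos(l) + 2)^3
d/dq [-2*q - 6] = -2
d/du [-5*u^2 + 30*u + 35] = 30 - 10*u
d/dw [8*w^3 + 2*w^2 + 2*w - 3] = 24*w^2 + 4*w + 2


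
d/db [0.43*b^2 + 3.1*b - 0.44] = 0.86*b + 3.1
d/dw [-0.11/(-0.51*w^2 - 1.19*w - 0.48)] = (-0.1122*w - 0.1309)/(0.51*w^2 + 1.19*w + 0.48)^2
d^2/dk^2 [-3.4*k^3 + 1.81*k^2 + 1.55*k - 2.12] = 3.62 - 20.4*k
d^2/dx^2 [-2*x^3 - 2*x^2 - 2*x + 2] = -12*x - 4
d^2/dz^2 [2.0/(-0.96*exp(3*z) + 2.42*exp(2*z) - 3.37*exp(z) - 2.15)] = (-2.0*(2.88*exp(2*z) - 4.84*exp(z) + 3.37)*(5.76*exp(2*z) - 9.68*exp(z) + 6.74)*exp(z) + (17.28*exp(2*z) - 19.36*exp(z) + 6.74)*(0.96*exp(3*z) - 2.42*exp(2*z) + 3.37*exp(z) + 2.15))*exp(z)/(0.96*exp(3*z) - 2.42*exp(2*z) + 3.37*exp(z) + 2.15)^3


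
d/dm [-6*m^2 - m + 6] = -12*m - 1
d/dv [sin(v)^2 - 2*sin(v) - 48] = 2*(sin(v) - 1)*cos(v)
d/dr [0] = 0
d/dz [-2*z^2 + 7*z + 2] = 7 - 4*z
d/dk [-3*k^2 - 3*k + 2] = -6*k - 3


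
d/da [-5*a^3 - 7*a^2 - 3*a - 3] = -15*a^2 - 14*a - 3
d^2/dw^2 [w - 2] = 0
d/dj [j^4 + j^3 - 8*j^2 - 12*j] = 4*j^3 + 3*j^2 - 16*j - 12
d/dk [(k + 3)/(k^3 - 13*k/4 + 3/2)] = 4*(4*k^3 - 13*k - (k + 3)*(12*k^2 - 13) + 6)/(4*k^3 - 13*k + 6)^2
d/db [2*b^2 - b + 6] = 4*b - 1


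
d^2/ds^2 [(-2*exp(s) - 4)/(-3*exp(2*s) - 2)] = (18*exp(4*s) + 144*exp(3*s) - 72*exp(2*s) - 96*exp(s) + 8)*exp(s)/(27*exp(6*s) + 54*exp(4*s) + 36*exp(2*s) + 8)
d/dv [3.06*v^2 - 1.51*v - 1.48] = 6.12*v - 1.51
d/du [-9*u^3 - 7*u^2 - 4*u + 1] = -27*u^2 - 14*u - 4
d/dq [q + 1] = 1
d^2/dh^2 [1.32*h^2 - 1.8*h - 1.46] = 2.64000000000000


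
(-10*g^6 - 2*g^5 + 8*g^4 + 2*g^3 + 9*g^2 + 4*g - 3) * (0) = 0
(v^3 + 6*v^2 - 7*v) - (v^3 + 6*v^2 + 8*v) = -15*v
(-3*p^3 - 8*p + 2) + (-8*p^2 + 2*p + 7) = -3*p^3 - 8*p^2 - 6*p + 9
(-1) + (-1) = -2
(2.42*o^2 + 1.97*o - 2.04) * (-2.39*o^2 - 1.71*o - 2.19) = -5.7838*o^4 - 8.8465*o^3 - 3.7929*o^2 - 0.8259*o + 4.4676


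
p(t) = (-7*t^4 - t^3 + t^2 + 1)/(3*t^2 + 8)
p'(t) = -6*t*(-7*t^4 - t^3 + t^2 + 1)/(3*t^2 + 8)^2 + (-28*t^3 - 3*t^2 + 2*t)/(3*t^2 + 8)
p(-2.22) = -6.72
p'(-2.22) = 8.67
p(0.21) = 0.13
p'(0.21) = -0.02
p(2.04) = -6.08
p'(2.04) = -8.38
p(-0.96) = -0.29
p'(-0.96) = 1.71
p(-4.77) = -45.79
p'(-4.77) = 21.65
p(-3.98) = -30.20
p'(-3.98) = 17.81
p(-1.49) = -1.91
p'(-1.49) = 4.50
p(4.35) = -39.66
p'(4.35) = -20.34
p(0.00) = 0.12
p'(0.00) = 0.00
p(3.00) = -16.69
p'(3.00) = -13.62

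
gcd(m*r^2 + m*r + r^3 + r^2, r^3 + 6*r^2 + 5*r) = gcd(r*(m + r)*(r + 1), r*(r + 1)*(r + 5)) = r^2 + r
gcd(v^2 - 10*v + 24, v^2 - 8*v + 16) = v - 4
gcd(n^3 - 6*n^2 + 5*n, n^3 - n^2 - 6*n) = n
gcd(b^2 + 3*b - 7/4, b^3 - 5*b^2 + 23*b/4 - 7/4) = b - 1/2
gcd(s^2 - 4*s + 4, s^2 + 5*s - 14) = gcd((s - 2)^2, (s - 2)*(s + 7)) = s - 2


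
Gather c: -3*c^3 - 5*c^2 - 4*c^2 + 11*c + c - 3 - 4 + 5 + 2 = -3*c^3 - 9*c^2 + 12*c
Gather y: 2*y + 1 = 2*y + 1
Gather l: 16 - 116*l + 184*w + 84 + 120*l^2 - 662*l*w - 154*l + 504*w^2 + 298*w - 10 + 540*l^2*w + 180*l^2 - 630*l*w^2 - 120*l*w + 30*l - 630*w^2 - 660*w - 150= l^2*(540*w + 300) + l*(-630*w^2 - 782*w - 240) - 126*w^2 - 178*w - 60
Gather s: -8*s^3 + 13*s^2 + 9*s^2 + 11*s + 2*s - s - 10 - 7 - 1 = -8*s^3 + 22*s^2 + 12*s - 18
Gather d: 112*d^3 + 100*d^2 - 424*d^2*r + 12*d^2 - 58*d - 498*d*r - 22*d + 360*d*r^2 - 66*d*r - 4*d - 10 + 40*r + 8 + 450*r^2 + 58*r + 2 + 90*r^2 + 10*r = 112*d^3 + d^2*(112 - 424*r) + d*(360*r^2 - 564*r - 84) + 540*r^2 + 108*r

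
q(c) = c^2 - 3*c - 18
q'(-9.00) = -21.00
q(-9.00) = 90.00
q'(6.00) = 9.00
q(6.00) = 0.00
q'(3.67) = 4.34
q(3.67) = -15.54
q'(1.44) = -0.12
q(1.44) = -20.25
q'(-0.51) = -4.02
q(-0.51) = -16.21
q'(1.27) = -0.46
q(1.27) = -20.20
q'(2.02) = 1.04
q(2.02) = -19.98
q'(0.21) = -2.58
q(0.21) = -18.59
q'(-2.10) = -7.20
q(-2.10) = -7.29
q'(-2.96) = -8.92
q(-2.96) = -0.36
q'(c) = 2*c - 3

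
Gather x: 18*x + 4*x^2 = 4*x^2 + 18*x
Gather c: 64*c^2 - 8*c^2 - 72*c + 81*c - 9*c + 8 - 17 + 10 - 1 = 56*c^2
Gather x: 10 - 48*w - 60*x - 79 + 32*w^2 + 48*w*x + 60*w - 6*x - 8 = 32*w^2 + 12*w + x*(48*w - 66) - 77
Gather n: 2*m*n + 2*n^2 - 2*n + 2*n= 2*m*n + 2*n^2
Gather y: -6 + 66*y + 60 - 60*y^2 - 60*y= -60*y^2 + 6*y + 54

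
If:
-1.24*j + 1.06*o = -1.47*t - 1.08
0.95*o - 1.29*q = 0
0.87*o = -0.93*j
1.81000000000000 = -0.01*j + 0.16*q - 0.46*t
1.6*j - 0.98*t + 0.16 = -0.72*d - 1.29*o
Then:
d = -4.39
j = -1.68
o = 1.79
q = 1.32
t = -3.44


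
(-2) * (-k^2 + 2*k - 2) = 2*k^2 - 4*k + 4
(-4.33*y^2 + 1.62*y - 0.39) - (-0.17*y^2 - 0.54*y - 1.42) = -4.16*y^2 + 2.16*y + 1.03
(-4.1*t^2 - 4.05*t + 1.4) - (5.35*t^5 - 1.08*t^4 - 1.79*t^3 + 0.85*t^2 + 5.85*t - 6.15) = -5.35*t^5 + 1.08*t^4 + 1.79*t^3 - 4.95*t^2 - 9.9*t + 7.55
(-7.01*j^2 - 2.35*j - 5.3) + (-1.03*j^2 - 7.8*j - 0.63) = -8.04*j^2 - 10.15*j - 5.93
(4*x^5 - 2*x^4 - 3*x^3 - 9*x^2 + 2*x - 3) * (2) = 8*x^5 - 4*x^4 - 6*x^3 - 18*x^2 + 4*x - 6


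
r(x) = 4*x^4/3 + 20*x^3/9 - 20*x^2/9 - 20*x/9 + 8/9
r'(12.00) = 10120.44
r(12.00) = 31142.22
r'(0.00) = -2.22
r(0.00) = 0.89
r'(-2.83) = -57.13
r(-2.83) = 24.54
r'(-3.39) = -118.32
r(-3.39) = 72.40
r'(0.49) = -2.17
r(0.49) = -0.40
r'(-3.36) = -114.33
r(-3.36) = 68.91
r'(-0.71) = 2.39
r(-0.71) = 0.89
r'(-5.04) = -493.27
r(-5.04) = 531.46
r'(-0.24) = -0.85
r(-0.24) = 1.27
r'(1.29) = 14.59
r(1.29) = 2.79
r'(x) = 16*x^3/3 + 20*x^2/3 - 40*x/9 - 20/9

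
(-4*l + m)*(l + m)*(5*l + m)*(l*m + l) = -20*l^4*m - 20*l^4 - 19*l^3*m^2 - 19*l^3*m + 2*l^2*m^3 + 2*l^2*m^2 + l*m^4 + l*m^3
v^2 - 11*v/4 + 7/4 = (v - 7/4)*(v - 1)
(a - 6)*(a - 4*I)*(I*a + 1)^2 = -a^4 + 6*a^3 + 6*I*a^3 + 9*a^2 - 36*I*a^2 - 54*a - 4*I*a + 24*I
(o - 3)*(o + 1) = o^2 - 2*o - 3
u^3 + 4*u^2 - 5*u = u*(u - 1)*(u + 5)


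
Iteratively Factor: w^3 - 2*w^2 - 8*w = (w - 4)*(w^2 + 2*w) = (w - 4)*(w + 2)*(w)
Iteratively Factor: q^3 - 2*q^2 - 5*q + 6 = (q + 2)*(q^2 - 4*q + 3) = (q - 1)*(q + 2)*(q - 3)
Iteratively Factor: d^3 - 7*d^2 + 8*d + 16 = (d - 4)*(d^2 - 3*d - 4) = (d - 4)*(d + 1)*(d - 4)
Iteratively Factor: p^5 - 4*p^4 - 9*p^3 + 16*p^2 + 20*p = (p - 5)*(p^4 + p^3 - 4*p^2 - 4*p) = p*(p - 5)*(p^3 + p^2 - 4*p - 4) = p*(p - 5)*(p - 2)*(p^2 + 3*p + 2) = p*(p - 5)*(p - 2)*(p + 2)*(p + 1)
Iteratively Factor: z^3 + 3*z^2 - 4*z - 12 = (z - 2)*(z^2 + 5*z + 6) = (z - 2)*(z + 3)*(z + 2)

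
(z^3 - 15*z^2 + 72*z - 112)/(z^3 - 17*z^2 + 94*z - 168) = (z - 4)/(z - 6)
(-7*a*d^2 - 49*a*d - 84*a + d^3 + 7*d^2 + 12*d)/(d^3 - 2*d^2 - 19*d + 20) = (-7*a*d - 21*a + d^2 + 3*d)/(d^2 - 6*d + 5)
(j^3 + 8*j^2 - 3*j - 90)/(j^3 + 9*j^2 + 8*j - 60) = (j - 3)/(j - 2)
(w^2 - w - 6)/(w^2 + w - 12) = (w + 2)/(w + 4)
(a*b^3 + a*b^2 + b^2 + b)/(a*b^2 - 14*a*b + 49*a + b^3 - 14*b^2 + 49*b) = b*(a*b^2 + a*b + b + 1)/(a*b^2 - 14*a*b + 49*a + b^3 - 14*b^2 + 49*b)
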